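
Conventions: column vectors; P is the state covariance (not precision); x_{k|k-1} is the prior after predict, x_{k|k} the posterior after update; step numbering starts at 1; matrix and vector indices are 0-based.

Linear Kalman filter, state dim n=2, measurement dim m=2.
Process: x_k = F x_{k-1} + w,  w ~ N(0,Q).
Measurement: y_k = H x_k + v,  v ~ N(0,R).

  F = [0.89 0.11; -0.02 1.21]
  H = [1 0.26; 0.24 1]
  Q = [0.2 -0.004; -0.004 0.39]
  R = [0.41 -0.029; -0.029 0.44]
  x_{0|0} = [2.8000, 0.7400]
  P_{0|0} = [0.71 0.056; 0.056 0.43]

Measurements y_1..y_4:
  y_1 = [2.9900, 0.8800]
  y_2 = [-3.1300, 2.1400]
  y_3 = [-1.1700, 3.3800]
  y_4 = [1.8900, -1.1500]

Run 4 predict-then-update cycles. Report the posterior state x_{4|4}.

step 1: x^-=[2.5734, 0.8394]  P^-=[0.7786 0.1008; 0.1008 1.0171]  S=[1.3097 0.5294; 0.5294 1.5504]  K=[0.6258 -0.0282; 0.0086 0.6687]  nu=[0.1984, -0.5770]  x^+=[2.7138, 0.4552]  P^+=[0.2830 -0.0985; -0.0985 0.3176]
step 2: x^-=[2.4653, 0.4965]  P^-=[0.4087 -0.0726; -0.0726 0.8599]  S=[0.8391 0.2156; 0.2156 1.2886]  K=[0.4802 -0.0605; 0.0125 0.6517]  nu=[-5.7245, 1.0518]  x^+=[-0.3469, 1.1103]  P^+=[0.2231 -0.0941; -0.0941 0.3090]
step 3: x^-=[-0.1867, 1.3504]  P^-=[0.3620 -0.0680; -0.0680 0.8470]  S=[0.7939 0.2059; 0.2059 1.2752]  K=[0.4487 -0.0576; 0.0238 0.6476]  nu=[-1.3344, 2.0744]  x^+=[-0.9049, 2.6619]  P^+=[0.2086 -0.0884; -0.0884 0.3055]
step 4: x^-=[-0.5125, 3.2390]  P^-=[0.3516 -0.0621; -0.0621 0.8416]  S=[0.7862 0.2082; 0.2082 1.2720]  K=[0.4412 -0.0547; 0.0284 0.6452]  nu=[1.5604, -4.2660]  x^+=[0.4092, 0.5308]  P^+=[0.2048 -0.0860; -0.0860 0.3037]

x_post = [0.4092, 0.5308]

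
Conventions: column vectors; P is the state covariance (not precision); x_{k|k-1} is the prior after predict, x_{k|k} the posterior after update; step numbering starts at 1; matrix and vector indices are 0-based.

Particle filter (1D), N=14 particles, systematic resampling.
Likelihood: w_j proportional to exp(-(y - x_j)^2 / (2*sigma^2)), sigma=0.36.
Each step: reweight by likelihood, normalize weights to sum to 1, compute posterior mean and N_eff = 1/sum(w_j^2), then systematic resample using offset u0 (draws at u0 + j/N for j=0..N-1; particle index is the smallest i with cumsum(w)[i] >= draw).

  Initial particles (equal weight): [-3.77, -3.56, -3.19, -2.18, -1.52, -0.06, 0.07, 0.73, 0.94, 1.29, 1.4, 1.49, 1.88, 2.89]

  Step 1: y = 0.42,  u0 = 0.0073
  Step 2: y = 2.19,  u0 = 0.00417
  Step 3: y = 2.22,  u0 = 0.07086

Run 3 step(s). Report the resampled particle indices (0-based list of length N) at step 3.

step 1: w=[0.0000, 0.0000, 0.0000, 0.0000, 0.0000, 0.1896, 0.2876, 0.3184, 0.1625, 0.0249, 0.0113, 0.0056, 0.0001, 0.0000]  mean=0.4504  Neff=4.0452  idx=[5, 5, 5, 6, 6, 6, 6, 7, 7, 7, 7, 7, 8, 8]
step 2: w=[0.0000, 0.0000, 0.0000, 0.0000, 0.0000, 0.0000, 0.0000, 0.0435, 0.0435, 0.0435, 0.0435, 0.0435, 0.3912, 0.3912]  mean=0.8943  Neff=3.1697  idx=[7, 8, 10, 12, 12, 12, 12, 12, 12, 13, 13, 13, 13, 13]
step 3: w=[0.0094, 0.0094, 0.0094, 0.0884, 0.0884, 0.0884, 0.0884, 0.0884, 0.0884, 0.0884, 0.0884, 0.0884, 0.0884, 0.0884]  mean=0.9341  Neff=11.6097  idx=[3, 4, 5, 5, 6, 7, 8, 9, 9, 10, 11, 12, 13, 13]

resampled_idx = [3, 4, 5, 5, 6, 7, 8, 9, 9, 10, 11, 12, 13, 13]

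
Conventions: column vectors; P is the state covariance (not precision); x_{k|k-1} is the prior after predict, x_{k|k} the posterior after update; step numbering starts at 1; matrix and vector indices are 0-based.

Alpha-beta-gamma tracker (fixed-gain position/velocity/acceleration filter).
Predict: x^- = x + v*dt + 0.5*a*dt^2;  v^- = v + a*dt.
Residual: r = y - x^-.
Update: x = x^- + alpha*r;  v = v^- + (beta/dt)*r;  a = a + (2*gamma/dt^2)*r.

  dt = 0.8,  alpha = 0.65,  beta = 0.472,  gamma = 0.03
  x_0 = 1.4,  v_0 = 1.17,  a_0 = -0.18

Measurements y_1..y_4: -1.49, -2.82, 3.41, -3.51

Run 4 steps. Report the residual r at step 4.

resid = -5.4599

step 1: x_pred=2.2784  r=-3.7684  x^+=-0.1711  v^+=-1.1974  a^+=-0.5333
step 2: x_pred=-1.2996  r=-1.5204  x^+=-2.2879  v^+=-2.5210  a^+=-0.6758
step 3: x_pred=-4.5209  r=7.9309  x^+=0.6342  v^+=1.6176  a^+=0.0677
step 4: x_pred=1.9499  r=-5.4599  x^+=-1.5990  v^+=-1.5496  a^+=-0.4442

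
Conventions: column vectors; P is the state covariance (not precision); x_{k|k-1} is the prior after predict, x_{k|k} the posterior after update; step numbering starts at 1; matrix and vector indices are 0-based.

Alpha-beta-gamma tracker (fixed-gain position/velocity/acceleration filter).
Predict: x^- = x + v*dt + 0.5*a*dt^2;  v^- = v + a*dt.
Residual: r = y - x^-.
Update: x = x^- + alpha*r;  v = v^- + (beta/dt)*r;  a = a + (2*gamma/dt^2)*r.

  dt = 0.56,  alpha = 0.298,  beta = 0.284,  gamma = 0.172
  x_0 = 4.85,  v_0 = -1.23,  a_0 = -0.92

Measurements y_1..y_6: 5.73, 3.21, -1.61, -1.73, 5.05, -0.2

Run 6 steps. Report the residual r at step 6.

step 1: x_pred=4.0169  r=1.7131  x^+=4.5274  v^+=-0.8764  a^+=0.9591
step 2: x_pred=4.1870  r=-0.9770  x^+=3.8959  v^+=-0.8348  a^+=-0.1126
step 3: x_pred=3.4107  r=-5.0207  x^+=1.9145  v^+=-3.4441  a^+=-5.6200
step 4: x_pred=-0.8954  r=-0.8346  x^+=-1.1441  v^+=-7.0146  a^+=-6.5356
step 5: x_pred=-6.0970  r=11.1470  x^+=-2.7752  v^+=-5.0214  a^+=5.6921
step 6: x_pred=-4.6947  r=4.4947  x^+=-3.3553  v^+=0.4456  a^+=10.6224

resid = 4.4947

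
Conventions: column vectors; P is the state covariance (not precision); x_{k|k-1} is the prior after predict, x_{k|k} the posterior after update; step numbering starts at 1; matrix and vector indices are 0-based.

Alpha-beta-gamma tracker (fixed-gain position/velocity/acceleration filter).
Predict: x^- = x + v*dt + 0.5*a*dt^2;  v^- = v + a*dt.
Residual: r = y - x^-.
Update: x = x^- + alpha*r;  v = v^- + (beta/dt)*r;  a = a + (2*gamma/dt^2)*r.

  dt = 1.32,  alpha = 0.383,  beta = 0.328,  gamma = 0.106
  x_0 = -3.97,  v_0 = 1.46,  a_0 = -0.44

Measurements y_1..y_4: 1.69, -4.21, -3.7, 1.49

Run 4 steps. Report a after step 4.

a_post = -0.3675

step 1: x_pred=-2.4261  r=4.1161  x^+=-0.8497  v^+=1.9020  a^+=0.0608
step 2: x_pred=1.7140  r=-5.9240  x^+=-0.5549  v^+=0.5103  a^+=-0.6600
step 3: x_pred=-0.4563  r=-3.2437  x^+=-1.6987  v^+=-1.1669  a^+=-1.0546
step 4: x_pred=-4.1577  r=5.6477  x^+=-1.9947  v^+=-1.1556  a^+=-0.3675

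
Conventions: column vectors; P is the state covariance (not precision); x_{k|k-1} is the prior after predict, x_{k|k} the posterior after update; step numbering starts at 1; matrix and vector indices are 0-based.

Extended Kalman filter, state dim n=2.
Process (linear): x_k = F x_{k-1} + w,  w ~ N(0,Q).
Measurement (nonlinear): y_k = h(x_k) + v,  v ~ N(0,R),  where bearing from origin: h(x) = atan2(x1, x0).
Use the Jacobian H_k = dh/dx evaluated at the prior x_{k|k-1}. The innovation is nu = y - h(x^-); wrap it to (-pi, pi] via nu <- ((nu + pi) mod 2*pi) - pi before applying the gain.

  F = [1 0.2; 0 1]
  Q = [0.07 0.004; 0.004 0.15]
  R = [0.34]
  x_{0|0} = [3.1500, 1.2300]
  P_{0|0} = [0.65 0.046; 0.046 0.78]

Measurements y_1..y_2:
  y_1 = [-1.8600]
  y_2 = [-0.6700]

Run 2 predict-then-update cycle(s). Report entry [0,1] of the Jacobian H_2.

step 1: x^-=[3.3960, 1.2300]  P^-=[0.7696 0.2060; 0.2060 0.9300]  H_jac=[-0.0943 0.2603]  S=[0.3997]  K=[-0.0474; 0.5570]  nu=[-2.2075]  x^+=[3.5006, 0.0004]  P^+=[0.7687 0.2165; 0.2165 0.8060]
step 2: x^-=[3.5006, 0.0004]  P^-=[0.9576 0.3817; 0.3817 0.9560]  H_jac=[-0.0000 0.2857]  S=[0.4180]  K=[0.2608; 0.6533]  nu=[-0.6701]  x^+=[3.3259, -0.4374]  P^+=[0.9291 0.3105; 0.3105 0.7776]

H_jac[0,1] = 0.2857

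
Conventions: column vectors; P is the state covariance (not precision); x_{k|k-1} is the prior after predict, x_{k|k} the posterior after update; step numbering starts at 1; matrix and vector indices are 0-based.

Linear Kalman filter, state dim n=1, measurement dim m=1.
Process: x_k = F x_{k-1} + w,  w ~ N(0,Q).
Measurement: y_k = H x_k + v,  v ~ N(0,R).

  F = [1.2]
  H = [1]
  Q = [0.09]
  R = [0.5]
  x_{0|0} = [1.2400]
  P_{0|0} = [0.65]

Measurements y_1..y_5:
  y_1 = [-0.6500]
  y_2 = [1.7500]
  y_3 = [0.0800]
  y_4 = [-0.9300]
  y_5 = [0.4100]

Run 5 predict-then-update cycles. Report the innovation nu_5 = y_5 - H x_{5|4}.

step 1: x^-=[1.4880]  P^-=[1.0260]  S=[1.5260]  K=[0.6723]  nu=[-2.1380]  x^+=[0.0505]  P^+=[0.3362]
step 2: x^-=[0.0606]  P^-=[0.5741]  S=[1.0741]  K=[0.5345]  nu=[1.6894]  x^+=[0.9636]  P^+=[0.2672]
step 3: x^-=[1.1563]  P^-=[0.4748]  S=[0.9748]  K=[0.4871]  nu=[-1.0763]  x^+=[0.6320]  P^+=[0.2435]
step 4: x^-=[0.7584]  P^-=[0.4407]  S=[0.9407]  K=[0.4685]  nu=[-1.6884]  x^+=[-0.0326]  P^+=[0.2342]
step 5: x^-=[-0.0391]  P^-=[0.4273]  S=[0.9273]  K=[0.4608]  nu=[0.4491]  x^+=[0.1679]  P^+=[0.2304]

innov = [0.4491]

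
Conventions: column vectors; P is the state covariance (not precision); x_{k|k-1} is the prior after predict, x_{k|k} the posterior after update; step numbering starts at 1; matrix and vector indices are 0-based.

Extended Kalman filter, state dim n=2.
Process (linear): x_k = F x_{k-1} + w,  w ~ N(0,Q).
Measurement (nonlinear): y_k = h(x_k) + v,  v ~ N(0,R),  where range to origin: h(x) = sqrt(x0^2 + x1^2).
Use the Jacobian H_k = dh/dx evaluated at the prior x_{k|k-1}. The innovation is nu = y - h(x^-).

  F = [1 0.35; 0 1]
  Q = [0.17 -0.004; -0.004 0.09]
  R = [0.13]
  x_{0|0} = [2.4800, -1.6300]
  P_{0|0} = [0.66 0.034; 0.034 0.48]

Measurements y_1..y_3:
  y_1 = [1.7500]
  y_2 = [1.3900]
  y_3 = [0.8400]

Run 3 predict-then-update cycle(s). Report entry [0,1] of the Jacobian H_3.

step 1: x^-=[1.9095, -1.6300]  P^-=[0.9126 0.1980; 0.1980 0.5700]  H_jac=[0.7606 -0.6492]  S=[0.7026]  K=[0.8049; -0.3124]  nu=[-0.7606]  x^+=[1.2973, -1.3924]  P^+=[0.4574 0.3747; 0.3747 0.5014]
step 2: x^-=[0.8100, -1.3924]  P^-=[0.9511 0.5462; 0.5462 0.5914]  H_jac=[0.5028 -0.8644]  S=[0.3376]  K=[0.0181; -0.7009]  nu=[-0.2209]  x^+=[0.8060, -1.2376]  P^+=[0.9510 0.5504; 0.5504 0.4256]
step 3: x^-=[0.3728, -1.2376]  P^-=[1.5584 0.6954; 0.6954 0.5156]  H_jac=[0.2884 -0.9575]  S=[0.3483]  K=[-0.6213; -0.8417]  nu=[-0.4526]  x^+=[0.6540, -0.8567]  P^+=[1.4240 0.5133; 0.5133 0.2689]

H_jac[0,1] = -0.9575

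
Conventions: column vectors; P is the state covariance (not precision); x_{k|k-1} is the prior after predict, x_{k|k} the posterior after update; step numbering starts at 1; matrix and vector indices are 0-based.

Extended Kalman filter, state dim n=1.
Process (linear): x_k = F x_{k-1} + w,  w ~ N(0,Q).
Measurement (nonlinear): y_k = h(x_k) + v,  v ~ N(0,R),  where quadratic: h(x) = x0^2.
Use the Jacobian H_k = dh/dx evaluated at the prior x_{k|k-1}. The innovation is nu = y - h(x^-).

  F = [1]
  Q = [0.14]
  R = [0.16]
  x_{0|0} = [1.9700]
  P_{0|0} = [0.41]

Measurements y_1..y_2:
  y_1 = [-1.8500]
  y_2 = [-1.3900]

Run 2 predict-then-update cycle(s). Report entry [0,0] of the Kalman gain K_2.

step 1: x^-=[1.9700]  P^-=[0.5500]  H_jac=[3.9400]  S=[8.6980]  K=[0.2491]  nu=[-5.7309]  x^+=[0.5422]  P^+=[0.0101]
step 2: x^-=[0.5422]  P^-=[0.1501]  H_jac=[1.0844]  S=[0.3365]  K=[0.4837]  nu=[-1.6840]  x^+=[-0.2724]  P^+=[0.0714]

K[0,0] = 0.4837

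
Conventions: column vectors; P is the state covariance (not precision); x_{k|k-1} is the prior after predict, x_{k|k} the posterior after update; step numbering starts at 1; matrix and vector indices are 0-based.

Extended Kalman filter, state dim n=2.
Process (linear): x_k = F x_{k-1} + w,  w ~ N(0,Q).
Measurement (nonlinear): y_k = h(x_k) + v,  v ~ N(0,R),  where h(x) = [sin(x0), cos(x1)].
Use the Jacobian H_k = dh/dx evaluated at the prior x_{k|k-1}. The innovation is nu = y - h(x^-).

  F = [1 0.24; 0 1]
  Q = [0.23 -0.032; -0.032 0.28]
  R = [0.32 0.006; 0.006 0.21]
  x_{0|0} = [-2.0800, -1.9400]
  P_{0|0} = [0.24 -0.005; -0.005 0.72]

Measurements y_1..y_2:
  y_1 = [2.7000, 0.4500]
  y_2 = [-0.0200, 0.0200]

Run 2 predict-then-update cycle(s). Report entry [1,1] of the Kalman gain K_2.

step 1: x^-=[-2.5456, -1.9400]  P^-=[0.5091 0.1358; 0.1358 1.0000]  H_jac=[-0.8276 0.0000; 0.0000 0.9326]  S=[0.6687 -0.0988; -0.0988 1.0798]  K=[-0.6211 0.0605; -0.0410 0.8600]  nu=[3.2613, 0.8109]  x^+=[-4.5223, -1.3764]  P^+=[0.2397 0.0096; 0.0096 0.1934]
step 2: x^-=[-4.8526, -1.3764]  P^-=[0.4855 0.0240; 0.0240 0.4734]  H_jac=[0.1398 0.0000; 0.0000 0.9812]  S=[0.3295 0.0093; 0.0093 0.6657]  K=[0.2050 0.0325; -0.0095 0.6978]  nu=[-1.0102, -0.1732]  x^+=[-5.0654, -1.4876]  P^+=[0.4708 0.0082; 0.0082 0.1493]

K[1,1] = 0.6978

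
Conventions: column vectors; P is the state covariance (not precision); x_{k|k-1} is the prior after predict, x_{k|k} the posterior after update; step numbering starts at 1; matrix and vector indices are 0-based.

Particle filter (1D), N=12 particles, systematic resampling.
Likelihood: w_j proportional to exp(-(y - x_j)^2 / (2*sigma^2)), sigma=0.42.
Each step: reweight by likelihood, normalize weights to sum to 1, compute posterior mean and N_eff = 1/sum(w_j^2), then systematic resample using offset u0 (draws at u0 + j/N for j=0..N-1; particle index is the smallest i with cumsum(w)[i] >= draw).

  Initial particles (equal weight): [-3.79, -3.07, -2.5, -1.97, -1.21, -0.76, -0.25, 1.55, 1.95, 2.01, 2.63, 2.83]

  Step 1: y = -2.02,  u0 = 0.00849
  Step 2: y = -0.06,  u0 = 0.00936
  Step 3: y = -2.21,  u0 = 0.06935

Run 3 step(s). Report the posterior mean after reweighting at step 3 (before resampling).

step 1: w=[0.0001, 0.0255, 0.3018, 0.5758, 0.0903, 0.0064, 0.0001, 0.0000, 0.0000, 0.0000, 0.0000, 0.0000]  mean=-2.0816  Neff=2.3176  idx=[1, 2, 2, 2, 3, 3, 3, 3, 3, 3, 3, 4]
step 2: w=[0.0000, 0.0000, 0.0000, 0.0000, 0.0014, 0.0014, 0.0014, 0.0014, 0.0014, 0.0014, 0.0014, 0.9905]  mean=-1.2172  Neff=1.0193  idx=[10, 11, 11, 11, 11, 11, 11, 11, 11, 11, 11, 11]
step 3: w=[0.5679, 0.0393, 0.0393, 0.0393, 0.0393, 0.0393, 0.0393, 0.0393, 0.0393, 0.0393, 0.0393, 0.0393]  mean=-1.6416  Neff=2.9456  idx=[0, 0, 0, 0, 0, 0, 1, 3, 5, 7, 9, 11]

post_mean = -1.6416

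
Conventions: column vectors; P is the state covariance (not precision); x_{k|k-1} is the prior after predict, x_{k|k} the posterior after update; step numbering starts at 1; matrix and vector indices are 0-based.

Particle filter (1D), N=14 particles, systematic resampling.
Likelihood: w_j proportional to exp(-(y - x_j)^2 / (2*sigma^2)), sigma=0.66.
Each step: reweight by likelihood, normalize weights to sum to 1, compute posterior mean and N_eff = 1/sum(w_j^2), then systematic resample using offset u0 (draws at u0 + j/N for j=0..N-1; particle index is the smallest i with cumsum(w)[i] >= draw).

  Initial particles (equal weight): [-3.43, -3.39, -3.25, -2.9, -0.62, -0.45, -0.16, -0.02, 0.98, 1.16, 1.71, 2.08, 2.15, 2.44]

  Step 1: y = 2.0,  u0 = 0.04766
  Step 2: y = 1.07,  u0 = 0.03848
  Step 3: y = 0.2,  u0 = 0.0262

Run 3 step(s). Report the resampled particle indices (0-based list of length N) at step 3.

resampled_idx = [0, 0, 0, 1, 1, 1, 2, 2, 3, 3, 4, 4, 6, 8]

step 1: w=[0.0000, 0.0000, 0.0000, 0.0000, 0.0001, 0.0002, 0.0011, 0.0021, 0.0682, 0.1002, 0.2045, 0.2236, 0.2195, 0.1804]  mean=1.9098  Neff=5.3396  idx=[8, 9, 10, 10, 10, 11, 11, 11, 12, 12, 12, 13, 13, 13]
step 2: w=[0.1673, 0.1673, 0.1055, 0.1055, 0.1055, 0.0524, 0.0524, 0.0524, 0.0443, 0.0443, 0.0443, 0.0196, 0.0196, 0.0196]  mean=1.6553  Neff=9.5530  idx=[0, 0, 1, 1, 1, 2, 3, 3, 4, 5, 6, 8, 9, 12]
step 3: w=[0.2080, 0.2080, 0.1452, 0.1452, 0.1452, 0.0305, 0.0305, 0.0305, 0.0305, 0.0072, 0.0072, 0.0053, 0.0053, 0.0013]  mean=1.1778  Neff=6.5094  idx=[0, 0, 0, 1, 1, 1, 2, 2, 3, 3, 4, 4, 6, 8]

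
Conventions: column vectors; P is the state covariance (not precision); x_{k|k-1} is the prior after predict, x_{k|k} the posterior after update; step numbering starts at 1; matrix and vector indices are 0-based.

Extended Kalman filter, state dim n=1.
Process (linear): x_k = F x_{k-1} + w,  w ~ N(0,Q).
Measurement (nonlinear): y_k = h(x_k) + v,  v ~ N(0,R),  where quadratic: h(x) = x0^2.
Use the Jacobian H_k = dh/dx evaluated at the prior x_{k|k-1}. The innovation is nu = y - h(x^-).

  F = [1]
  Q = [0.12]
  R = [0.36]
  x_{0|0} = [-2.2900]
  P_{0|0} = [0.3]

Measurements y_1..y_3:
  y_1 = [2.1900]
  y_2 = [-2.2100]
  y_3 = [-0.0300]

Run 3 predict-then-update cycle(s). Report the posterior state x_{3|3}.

step 1: x^-=[-2.2900]  P^-=[0.4200]  H_jac=[-4.5800]  S=[9.1701]  K=[-0.2098]  nu=[-3.0541]  x^+=[-1.6493]  P^+=[0.0165]
step 2: x^-=[-1.6493]  P^-=[0.1365]  H_jac=[-3.2987]  S=[1.8452]  K=[-0.2440]  nu=[-4.9303]  x^+=[-0.4463]  P^+=[0.0266]
step 3: x^-=[-0.4463]  P^-=[0.1466]  H_jac=[-0.8926]  S=[0.4768]  K=[-0.2745]  nu=[-0.2292]  x^+=[-0.3834]  P^+=[0.1107]

x_post = [-0.3834]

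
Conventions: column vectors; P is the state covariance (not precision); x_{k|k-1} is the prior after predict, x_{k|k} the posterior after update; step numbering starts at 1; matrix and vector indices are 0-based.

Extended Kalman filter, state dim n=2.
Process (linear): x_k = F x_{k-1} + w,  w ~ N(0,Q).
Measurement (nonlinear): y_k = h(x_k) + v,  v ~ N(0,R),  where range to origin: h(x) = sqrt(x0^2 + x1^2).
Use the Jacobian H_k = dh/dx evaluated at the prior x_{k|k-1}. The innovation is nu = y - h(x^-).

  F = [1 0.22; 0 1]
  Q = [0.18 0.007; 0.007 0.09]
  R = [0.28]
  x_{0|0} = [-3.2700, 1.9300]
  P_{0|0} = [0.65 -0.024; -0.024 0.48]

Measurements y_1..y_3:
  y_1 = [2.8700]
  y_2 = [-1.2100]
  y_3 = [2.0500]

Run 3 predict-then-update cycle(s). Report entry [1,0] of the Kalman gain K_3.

step 1: x^-=[-2.8454, 1.9300]  P^-=[0.8427 0.0886; 0.0886 0.5700]  H_jac=[-0.8276 0.5613]  S=[0.9544]  K=[-0.6786; 0.2584]  nu=[-0.5682]  x^+=[-2.4598, 1.7832]  P^+=[0.4032 0.2560; 0.2560 0.5063]
step 2: x^-=[-2.0675, 1.7832]  P^-=[0.7203 0.3743; 0.3743 0.5963]  H_jac=[-0.7573 0.6531]  S=[0.5771]  K=[-0.5215; 0.1836]  nu=[-3.9403]  x^+=[-0.0126, 1.0598]  P^+=[0.5633 0.4296; 0.4296 0.5768]
step 3: x^-=[0.2206, 1.0598]  P^-=[0.9603 0.5635; 0.5635 0.6668]  H_jac=[0.2038 0.9790]  S=[1.1838]  K=[0.6313; 0.6484]  nu=[0.9675]  x^+=[0.8314, 1.6872]  P^+=[0.4885 0.0789; 0.0789 0.1690]

K[1,0] = 0.6484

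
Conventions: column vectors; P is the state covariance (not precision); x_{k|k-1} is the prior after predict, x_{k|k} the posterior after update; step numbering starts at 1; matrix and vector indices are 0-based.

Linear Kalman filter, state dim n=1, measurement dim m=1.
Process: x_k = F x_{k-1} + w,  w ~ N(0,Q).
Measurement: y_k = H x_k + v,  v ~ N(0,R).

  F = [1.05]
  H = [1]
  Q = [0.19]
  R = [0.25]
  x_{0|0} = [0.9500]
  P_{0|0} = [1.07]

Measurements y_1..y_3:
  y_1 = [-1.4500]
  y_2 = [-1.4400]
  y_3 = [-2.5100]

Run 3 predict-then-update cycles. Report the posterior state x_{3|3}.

x_post = [-2.0532]

step 1: x^-=[0.9975]  P^-=[1.3697]  S=[1.6197]  K=[0.8456]  nu=[-2.4475]  x^+=[-1.0722]  P^+=[0.2114]
step 2: x^-=[-1.1258]  P^-=[0.4231]  S=[0.6731]  K=[0.6286]  nu=[-0.3142]  x^+=[-1.3233]  P^+=[0.1571]
step 3: x^-=[-1.3895]  P^-=[0.3633]  S=[0.6133]  K=[0.5923]  nu=[-1.1205]  x^+=[-2.0532]  P^+=[0.1481]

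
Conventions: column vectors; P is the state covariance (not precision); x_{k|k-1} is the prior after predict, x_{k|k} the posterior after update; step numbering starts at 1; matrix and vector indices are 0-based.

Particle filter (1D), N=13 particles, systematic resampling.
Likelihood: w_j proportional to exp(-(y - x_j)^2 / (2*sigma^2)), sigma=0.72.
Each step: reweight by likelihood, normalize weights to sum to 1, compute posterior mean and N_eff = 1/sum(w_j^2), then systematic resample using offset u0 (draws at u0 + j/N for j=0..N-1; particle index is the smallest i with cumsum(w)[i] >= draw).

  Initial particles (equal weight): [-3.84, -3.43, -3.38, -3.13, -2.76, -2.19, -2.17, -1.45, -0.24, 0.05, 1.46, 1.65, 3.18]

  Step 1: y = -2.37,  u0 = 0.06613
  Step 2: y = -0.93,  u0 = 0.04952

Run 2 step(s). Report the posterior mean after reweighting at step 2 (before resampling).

post_mean = -1.7969

step 1: w=[0.0267, 0.0726, 0.0802, 0.1229, 0.1852, 0.2079, 0.2064, 0.0948, 0.0027, 0.0008, 0.0000, 0.0000, 0.0000]  mean=-2.5592  Neff=6.3858  idx=[1, 2, 3, 3, 4, 4, 5, 5, 5, 6, 6, 7, 7]
step 2: w=[0.0009, 0.0011, 0.0034, 0.0034, 0.0144, 0.0144, 0.0787, 0.0787, 0.0787, 0.0826, 0.0826, 0.2805, 0.2805]  mean=-1.7969  Neff=5.2627  idx=[6, 7, 8, 9, 10, 10, 11, 11, 11, 12, 12, 12, 12]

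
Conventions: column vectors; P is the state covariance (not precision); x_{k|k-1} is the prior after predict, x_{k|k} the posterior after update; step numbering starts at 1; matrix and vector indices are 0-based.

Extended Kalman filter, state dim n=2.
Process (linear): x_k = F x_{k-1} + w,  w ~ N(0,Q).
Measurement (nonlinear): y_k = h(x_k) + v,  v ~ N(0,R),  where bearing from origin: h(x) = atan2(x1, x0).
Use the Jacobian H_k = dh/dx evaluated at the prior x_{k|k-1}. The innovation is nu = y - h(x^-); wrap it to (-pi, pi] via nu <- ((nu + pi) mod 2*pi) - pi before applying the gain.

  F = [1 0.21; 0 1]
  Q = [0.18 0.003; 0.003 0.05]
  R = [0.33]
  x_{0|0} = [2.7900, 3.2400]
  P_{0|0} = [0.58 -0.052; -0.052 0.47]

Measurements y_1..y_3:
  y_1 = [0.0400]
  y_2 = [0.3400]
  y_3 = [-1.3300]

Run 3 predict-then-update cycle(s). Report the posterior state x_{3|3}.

x_post = [5.3683, 2.7208]

step 1: x^-=[3.4704, 3.2400]  P^-=[0.7589 0.0497; 0.0497 0.5200]  H_jac=[-0.1437 0.1540]  S=[0.3558]  K=[-0.2851; 0.2049]  nu=[-0.7111]  x^+=[3.6731, 3.0943]  P^+=[0.7300 0.0705; 0.0705 0.5051]
step 2: x^-=[4.3229, 3.0943]  P^-=[0.9619 0.1795; 0.1795 0.5551]  H_jac=[-0.1095 0.1530]  S=[0.3485]  K=[-0.2234; 0.1872]  nu=[-0.2812]  x^+=[4.3857, 3.0416]  P^+=[0.9445 0.1941; 0.1941 0.5428]
step 3: x^-=[5.0245, 3.0416]  P^-=[1.2299 0.3111; 0.3111 0.5928]  H_jac=[-0.0882 0.1457]  S=[0.3441]  K=[-0.1834; 0.1712]  nu=[-1.8744]  x^+=[5.3683, 2.7208]  P^+=[1.2184 0.3219; 0.3219 0.5828]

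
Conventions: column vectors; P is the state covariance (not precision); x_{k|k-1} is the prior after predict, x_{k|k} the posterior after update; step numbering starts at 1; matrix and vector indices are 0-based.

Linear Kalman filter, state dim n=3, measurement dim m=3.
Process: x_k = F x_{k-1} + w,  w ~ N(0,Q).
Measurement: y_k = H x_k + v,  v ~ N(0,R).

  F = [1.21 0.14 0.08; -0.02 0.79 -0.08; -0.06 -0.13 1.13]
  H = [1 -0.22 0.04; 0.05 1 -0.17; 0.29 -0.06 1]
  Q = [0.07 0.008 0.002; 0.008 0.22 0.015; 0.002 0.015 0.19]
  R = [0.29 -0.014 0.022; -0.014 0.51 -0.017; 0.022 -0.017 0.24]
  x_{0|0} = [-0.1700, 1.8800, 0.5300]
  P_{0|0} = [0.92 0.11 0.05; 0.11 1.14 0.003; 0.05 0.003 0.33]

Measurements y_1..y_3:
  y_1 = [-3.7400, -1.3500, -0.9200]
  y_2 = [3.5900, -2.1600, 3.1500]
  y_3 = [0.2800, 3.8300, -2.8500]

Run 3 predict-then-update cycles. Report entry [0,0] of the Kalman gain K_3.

K[0,0] = 0.5296

step 1: x^-=[0.0999, 1.4462, 0.3647]  P^-=[1.4884 0.2098 -0.0054; 0.2098 0.9303 -0.1339; -0.0054 -0.1339 0.6280]  S=[1.7341 0.0495 0.4894; 0.0495 1.5287 -0.2331; 0.4894 -0.2331 1.0022]  K=[0.8110 0.1688 0.0560; -0.0275 0.6362 0.0328; -0.1695 -0.0446 0.7055]  nu=[-3.5363, -2.7392, -1.2269]  x^+=[-3.2990, -0.2392, 0.2205]  P^+=[0.2477 0.0546 -0.0401; 0.0546 0.3215 -0.0001; -0.0401 -0.0001 0.1780]
step 2: x^-=[-4.0076, -0.1406, 0.4782]  P^-=[0.4508 0.0924 -0.0695; 0.0924 0.4201 -0.0356; -0.0695 -0.0356 0.4299]  S=[0.7162 0.0135 0.1017; 0.0135 0.9661 -0.1183; 0.1017 -0.1183 0.6701]  K=[0.5926 0.1248 0.0152; -0.0149 0.4498 0.0309; -0.1510 -0.0367 0.6311]  nu=[7.5476, -1.7377, 3.8256]  x^+=[0.3066, -0.9165, 1.8171]  P^+=[0.1807 0.0400 -0.0354; 0.0400 0.2273 0.0015; -0.0354 0.0015 0.1591]
step 3: x^-=[0.3880, -0.8756, 2.1540]  P^-=[0.3467 0.0695 -0.0555; 0.0695 0.3614 -0.0224; -0.0555 -0.0224 0.4027]  S=[0.6202 -0.0026 0.0836; -0.0026 0.8994 -0.1048; 0.0836 -0.1048 0.6412]  K=[0.5296 0.1100 0.0126; -0.0204 0.4137 0.0330; -0.1391 -0.0325 0.6178]  nu=[-0.3868, 5.0523, -5.1691]  x^+=[0.6738, 1.0519, -1.1498]  P^+=[0.1613 0.0350 -0.0319; 0.0350 0.2094 0.0029; -0.0319 0.0029 0.1552]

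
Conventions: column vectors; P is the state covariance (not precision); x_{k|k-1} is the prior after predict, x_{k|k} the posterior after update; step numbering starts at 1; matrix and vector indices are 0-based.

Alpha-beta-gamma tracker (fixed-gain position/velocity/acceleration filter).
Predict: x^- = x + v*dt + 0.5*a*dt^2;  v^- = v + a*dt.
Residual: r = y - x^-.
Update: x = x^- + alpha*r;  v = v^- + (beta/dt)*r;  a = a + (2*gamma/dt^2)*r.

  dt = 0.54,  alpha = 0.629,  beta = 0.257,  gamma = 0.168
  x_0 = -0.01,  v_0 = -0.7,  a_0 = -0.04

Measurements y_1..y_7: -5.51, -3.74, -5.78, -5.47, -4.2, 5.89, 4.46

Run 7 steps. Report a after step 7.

a_post = 13.9721

step 1: x_pred=-0.3938  r=-5.1162  x^+=-3.6119  v^+=-3.1565  a^+=-5.9352
step 2: x_pred=-6.1818  r=2.4418  x^+=-4.6459  v^+=-5.1994  a^+=-3.1216
step 3: x_pred=-7.9087  r=2.1287  x^+=-6.5698  v^+=-5.8720  a^+=-0.6688
step 4: x_pred=-9.8381  r=4.3681  x^+=-7.0906  v^+=-4.1542  a^+=4.3644
step 5: x_pred=-8.6975  r=4.4975  x^+=-5.8686  v^+=0.3431  a^+=9.5468
step 6: x_pred=-4.2914  r=10.1814  x^+=2.1127  v^+=10.3439  a^+=21.2784
step 7: x_pred=10.8008  r=-6.3408  x^+=6.8124  v^+=18.8165  a^+=13.9721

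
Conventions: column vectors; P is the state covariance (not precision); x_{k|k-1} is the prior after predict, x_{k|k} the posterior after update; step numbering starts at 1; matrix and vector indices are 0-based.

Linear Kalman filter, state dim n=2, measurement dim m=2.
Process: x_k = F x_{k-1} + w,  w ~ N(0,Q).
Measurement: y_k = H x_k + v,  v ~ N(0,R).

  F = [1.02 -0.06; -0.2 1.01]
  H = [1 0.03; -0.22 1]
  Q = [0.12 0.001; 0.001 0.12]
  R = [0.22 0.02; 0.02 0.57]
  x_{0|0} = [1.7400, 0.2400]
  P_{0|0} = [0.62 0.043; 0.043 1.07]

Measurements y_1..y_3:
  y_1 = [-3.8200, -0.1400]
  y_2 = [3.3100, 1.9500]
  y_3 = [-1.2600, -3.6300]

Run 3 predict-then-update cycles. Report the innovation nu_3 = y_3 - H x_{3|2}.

innov = [-1.9196, -4.2508]

step 1: x^-=[1.7604, -0.1056]  P^-=[0.7636 -0.1455; -0.1455 1.2189]  S=[0.9760 -0.2560; -0.2560 1.8899]  K=[0.7615 -0.0627; 0.0643 0.6706]  nu=[-5.5772, 0.3529]  x^+=[-2.5087, -0.2274]  P^+=[0.1658 0.0159; 0.0159 0.3870]
step 2: x^-=[-2.5452, 0.2721]  P^-=[0.2919 -0.0397; -0.0397 0.5150]  S=[0.5100 -0.0682; -0.0682 1.1166]  K=[0.5622 -0.0587; 0.0153 0.4700]  nu=[5.8471, 1.1179]  x^+=[0.6765, 0.8873]  P^+=[0.1224 0.0047; 0.0047 0.2692]
step 3: x^-=[0.6367, 0.7609]  P^-=[0.2477 -0.0354; -0.0354 0.3976]  S=[0.4659 -0.0577; -0.0577 0.9952]  K=[0.5219 -0.0600; 0.0001 0.4074]  nu=[-1.9196, -4.2508]  x^+=[-0.1099, -0.9711]  P^+=[0.1136 0.0012; 0.0012 0.2325]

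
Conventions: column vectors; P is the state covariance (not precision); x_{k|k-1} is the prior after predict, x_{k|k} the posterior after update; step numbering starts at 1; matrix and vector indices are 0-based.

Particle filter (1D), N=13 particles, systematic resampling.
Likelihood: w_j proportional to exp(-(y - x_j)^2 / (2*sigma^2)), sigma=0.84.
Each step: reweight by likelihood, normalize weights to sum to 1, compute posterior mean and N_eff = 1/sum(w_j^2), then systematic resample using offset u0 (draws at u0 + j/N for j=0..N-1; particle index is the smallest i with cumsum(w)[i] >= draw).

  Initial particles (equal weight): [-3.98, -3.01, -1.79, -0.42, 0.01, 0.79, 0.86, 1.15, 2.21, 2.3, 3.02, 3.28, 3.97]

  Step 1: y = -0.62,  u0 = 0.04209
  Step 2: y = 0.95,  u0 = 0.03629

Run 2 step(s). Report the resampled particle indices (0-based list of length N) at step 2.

resampled_idx = [2, 4, 6, 7, 8, 9, 9, 10, 10, 11, 11, 12, 12]

step 1: w=[0.0001, 0.0065, 0.1407, 0.3608, 0.2801, 0.0907, 0.0786, 0.0403, 0.0013, 0.0009, 0.0000, 0.0000, 0.0000]  mean=-0.2300  Neff=4.0902  idx=[2, 2, 3, 3, 3, 3, 3, 4, 4, 4, 5, 6, 7]
step 2: w=[0.0008, 0.0008, 0.0449, 0.0449, 0.0449, 0.0449, 0.0449, 0.0909, 0.0909, 0.0909, 0.1669, 0.1690, 0.1652]  mean=0.3725  Neff=8.4350  idx=[2, 4, 6, 7, 8, 9, 9, 10, 10, 11, 11, 12, 12]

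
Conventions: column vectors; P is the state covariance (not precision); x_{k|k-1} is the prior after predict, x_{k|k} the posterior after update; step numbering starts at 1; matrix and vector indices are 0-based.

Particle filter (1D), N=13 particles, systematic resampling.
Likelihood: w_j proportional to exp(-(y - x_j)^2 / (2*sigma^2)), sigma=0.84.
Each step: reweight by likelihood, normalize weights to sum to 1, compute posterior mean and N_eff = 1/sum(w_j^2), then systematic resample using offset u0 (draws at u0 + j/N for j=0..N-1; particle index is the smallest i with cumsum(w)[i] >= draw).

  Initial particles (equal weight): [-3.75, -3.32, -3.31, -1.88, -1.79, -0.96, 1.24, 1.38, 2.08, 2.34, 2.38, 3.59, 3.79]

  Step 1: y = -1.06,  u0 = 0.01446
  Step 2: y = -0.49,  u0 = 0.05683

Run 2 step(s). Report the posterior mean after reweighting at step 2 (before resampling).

step 1: w=[0.0025, 0.0112, 0.0115, 0.2588, 0.2857, 0.4138, 0.0098, 0.0061, 0.0004, 0.0001, 0.0001, 0.0000, 0.0000]  mean=-1.4577  Neff=3.1228  idx=[2, 3, 3, 3, 4, 4, 4, 4, 5, 5, 5, 5, 5]
step 2: w=[0.0006, 0.0407, 0.0407, 0.0407, 0.0483, 0.0483, 0.0483, 0.0483, 0.1368, 0.1368, 0.1368, 0.1368, 0.1368]  mean=-1.2340  Neff=9.2675  idx=[2, 4, 5, 7, 8, 8, 9, 10, 10, 11, 11, 12, 12]

post_mean = -1.2340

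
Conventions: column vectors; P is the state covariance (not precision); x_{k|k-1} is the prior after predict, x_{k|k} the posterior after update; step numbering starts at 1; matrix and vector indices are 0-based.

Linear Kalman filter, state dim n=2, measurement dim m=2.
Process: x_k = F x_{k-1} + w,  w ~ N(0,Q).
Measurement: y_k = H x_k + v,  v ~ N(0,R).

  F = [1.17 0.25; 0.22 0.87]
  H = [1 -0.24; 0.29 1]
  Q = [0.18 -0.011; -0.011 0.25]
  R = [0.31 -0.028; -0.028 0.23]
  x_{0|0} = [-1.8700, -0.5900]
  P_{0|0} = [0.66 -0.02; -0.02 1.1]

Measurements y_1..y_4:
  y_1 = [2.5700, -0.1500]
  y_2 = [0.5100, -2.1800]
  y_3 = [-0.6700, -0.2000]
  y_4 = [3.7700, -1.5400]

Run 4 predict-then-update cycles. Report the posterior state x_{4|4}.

x_post = [1.5436, -1.4180]

step 1: x^-=[-2.3354, -0.9247]  P^-=[1.1405 0.3767; 0.3767 1.1069]  S=[1.3335 0.3876; 0.3876 1.6513]  K=[0.7115 0.2614; -0.1404 0.7694]  nu=[4.6835, 1.4520]  x^+=[1.3766, -0.4649]  P^+=[0.2084 -0.0202; -0.0202 0.1868]
step 2: x^-=[1.4944, -0.1016]  P^-=[0.4651 0.0616; 0.0616 0.3937]  S=[0.7682 0.0697; 0.0697 0.6985]  K=[0.5658 0.2248; -0.0972 0.5989]  nu=[-1.0088, -2.5117]  x^+=[0.3590, -1.5078]  P^+=[0.1661 -0.0123; -0.0123 0.1440]
step 3: x^-=[0.0431, -1.2328]  P^-=[0.4092 0.0499; 0.0499 0.3623]  S=[0.7162 0.0501; 0.0501 0.6557]  K=[0.5396 0.2158; -0.0925 0.5817]  nu=[-1.0089, 1.0203]  x^+=[-0.2812, -0.5459]  P^+=[0.1585 -0.0114; -0.0114 0.1397]
step 4: x^-=[-0.4654, -0.5368]  P^-=[0.3990 0.0479; 0.0479 0.3590]  S=[0.7067 0.0461; 0.0461 0.6504]  K=[0.5344 0.2137; -0.0920 0.5799]  nu=[4.1066, -0.8682]  x^+=[1.5436, -1.4180]  P^+=[0.1570 -0.0113; -0.0113 0.1392]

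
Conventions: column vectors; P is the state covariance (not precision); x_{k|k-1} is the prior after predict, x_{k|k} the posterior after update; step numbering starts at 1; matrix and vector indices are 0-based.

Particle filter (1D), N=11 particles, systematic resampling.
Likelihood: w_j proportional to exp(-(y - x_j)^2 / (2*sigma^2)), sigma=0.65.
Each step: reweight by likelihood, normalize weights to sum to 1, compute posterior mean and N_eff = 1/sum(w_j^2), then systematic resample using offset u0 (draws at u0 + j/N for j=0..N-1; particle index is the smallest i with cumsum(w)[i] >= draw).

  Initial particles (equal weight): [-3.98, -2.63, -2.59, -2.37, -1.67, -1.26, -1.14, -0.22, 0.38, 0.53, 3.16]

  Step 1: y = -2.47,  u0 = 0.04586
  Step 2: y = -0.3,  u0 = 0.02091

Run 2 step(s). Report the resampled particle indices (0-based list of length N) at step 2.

step 1: w=[0.0178, 0.2566, 0.2601, 0.2614, 0.1240, 0.0468, 0.0326, 0.0007, 0.0000, 0.0000, 0.0000]  mean=-2.3423  Neff=4.5295  idx=[1, 1, 1, 2, 2, 2, 3, 3, 3, 4, 5]
step 2: w=[0.0034, 0.0034, 0.0034, 0.0043, 0.0043, 0.0043, 0.0132, 0.0132, 0.0132, 0.2288, 0.7085]  mean=-1.4289  Neff=1.8020  idx=[5, 9, 9, 10, 10, 10, 10, 10, 10, 10, 10]

resampled_idx = [5, 9, 9, 10, 10, 10, 10, 10, 10, 10, 10]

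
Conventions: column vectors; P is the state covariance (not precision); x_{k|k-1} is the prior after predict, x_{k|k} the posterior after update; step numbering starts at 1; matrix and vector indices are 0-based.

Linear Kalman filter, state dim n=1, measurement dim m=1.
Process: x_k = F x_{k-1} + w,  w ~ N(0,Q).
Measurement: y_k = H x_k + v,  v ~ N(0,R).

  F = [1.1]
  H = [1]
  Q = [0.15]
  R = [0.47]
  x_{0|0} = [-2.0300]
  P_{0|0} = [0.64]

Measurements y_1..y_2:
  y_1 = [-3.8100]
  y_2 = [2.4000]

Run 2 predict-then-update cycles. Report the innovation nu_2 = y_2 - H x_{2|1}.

innov = [6.0063]

step 1: x^-=[-2.2330]  P^-=[0.9244]  S=[1.3944]  K=[0.6629]  nu=[-1.5770]  x^+=[-3.2785]  P^+=[0.3116]
step 2: x^-=[-3.6063]  P^-=[0.5270]  S=[0.9970]  K=[0.5286]  nu=[6.0063]  x^+=[-0.4314]  P^+=[0.2484]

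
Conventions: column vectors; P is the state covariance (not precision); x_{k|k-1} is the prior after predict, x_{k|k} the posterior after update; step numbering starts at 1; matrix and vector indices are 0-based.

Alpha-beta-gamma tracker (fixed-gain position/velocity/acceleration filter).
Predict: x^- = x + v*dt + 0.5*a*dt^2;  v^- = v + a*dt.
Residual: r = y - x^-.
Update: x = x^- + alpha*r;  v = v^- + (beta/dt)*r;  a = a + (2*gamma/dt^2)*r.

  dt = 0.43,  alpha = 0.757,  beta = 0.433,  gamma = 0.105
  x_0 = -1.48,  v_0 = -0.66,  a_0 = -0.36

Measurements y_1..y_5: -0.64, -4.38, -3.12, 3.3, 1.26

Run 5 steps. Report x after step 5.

step 1: x_pred=-1.7971  r=1.1571  x^+=-0.9212  v^+=0.3504  a^+=0.9542
step 2: x_pred=-0.6823  r=-3.6977  x^+=-3.4815  v^+=-2.9628  a^+=-3.2455
step 3: x_pred=-5.0555  r=1.9355  x^+=-3.5903  v^+=-2.4094  a^+=-1.0472
step 4: x_pred=-4.7232  r=8.0232  x^+=1.3504  v^+=5.2195  a^+=8.0651
step 5: x_pred=4.3404  r=-3.0804  x^+=2.0085  v^+=5.5856  a^+=4.5666

x_post = 2.0085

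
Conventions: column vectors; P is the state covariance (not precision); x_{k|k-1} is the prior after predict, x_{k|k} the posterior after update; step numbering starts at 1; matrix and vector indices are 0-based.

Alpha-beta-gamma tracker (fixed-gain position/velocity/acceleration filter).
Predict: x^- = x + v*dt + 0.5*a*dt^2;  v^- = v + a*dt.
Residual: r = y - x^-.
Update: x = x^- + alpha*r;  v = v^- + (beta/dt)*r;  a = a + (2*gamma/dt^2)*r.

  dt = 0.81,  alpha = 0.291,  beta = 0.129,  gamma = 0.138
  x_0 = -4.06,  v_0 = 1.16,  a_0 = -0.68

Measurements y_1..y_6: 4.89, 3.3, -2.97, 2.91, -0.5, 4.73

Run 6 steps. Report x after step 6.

x_post = 4.6433

step 1: x_pred=-3.3435  r=8.2335  x^+=-0.9475  v^+=1.9205  a^+=2.7836
step 2: x_pred=1.5212  r=1.7788  x^+=2.0388  v^+=4.4584  a^+=3.5318
step 3: x_pred=6.8088  r=-9.7788  x^+=3.9631  v^+=5.7619  a^+=-0.5818
step 4: x_pred=8.4394  r=-5.5294  x^+=6.8304  v^+=4.4100  a^+=-2.9078
step 5: x_pred=9.4486  r=-9.9486  x^+=6.5535  v^+=0.4703  a^+=-7.0928
step 6: x_pred=4.6077  r=0.1223  x^+=4.6433  v^+=-5.2554  a^+=-7.0414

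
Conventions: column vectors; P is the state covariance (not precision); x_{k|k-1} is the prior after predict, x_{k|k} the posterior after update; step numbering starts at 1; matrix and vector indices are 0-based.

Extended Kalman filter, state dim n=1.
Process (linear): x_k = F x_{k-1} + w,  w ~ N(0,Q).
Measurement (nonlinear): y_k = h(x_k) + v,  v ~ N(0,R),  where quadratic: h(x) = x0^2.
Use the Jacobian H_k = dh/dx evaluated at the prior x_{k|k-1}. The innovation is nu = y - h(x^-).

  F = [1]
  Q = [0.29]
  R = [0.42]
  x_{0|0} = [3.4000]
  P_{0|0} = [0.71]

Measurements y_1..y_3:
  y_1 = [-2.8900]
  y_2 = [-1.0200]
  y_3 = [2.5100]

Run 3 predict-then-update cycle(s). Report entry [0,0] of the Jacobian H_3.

step 1: x^-=[3.4000]  P^-=[1.0000]  H_jac=[6.8000]  S=[46.6600]  K=[0.1457]  nu=[-14.4500]  x^+=[1.2941]  P^+=[0.0090]
step 2: x^-=[1.2941]  P^-=[0.2990]  H_jac=[2.5883]  S=[2.4230]  K=[0.3194]  nu=[-2.6948]  x^+=[0.4334]  P^+=[0.0518]
step 3: x^-=[0.4334]  P^-=[0.3418]  H_jac=[0.8669]  S=[0.6769]  K=[0.4378]  nu=[2.3221]  x^+=[1.4500]  P^+=[0.2121]

H_jac[0,0] = 0.8669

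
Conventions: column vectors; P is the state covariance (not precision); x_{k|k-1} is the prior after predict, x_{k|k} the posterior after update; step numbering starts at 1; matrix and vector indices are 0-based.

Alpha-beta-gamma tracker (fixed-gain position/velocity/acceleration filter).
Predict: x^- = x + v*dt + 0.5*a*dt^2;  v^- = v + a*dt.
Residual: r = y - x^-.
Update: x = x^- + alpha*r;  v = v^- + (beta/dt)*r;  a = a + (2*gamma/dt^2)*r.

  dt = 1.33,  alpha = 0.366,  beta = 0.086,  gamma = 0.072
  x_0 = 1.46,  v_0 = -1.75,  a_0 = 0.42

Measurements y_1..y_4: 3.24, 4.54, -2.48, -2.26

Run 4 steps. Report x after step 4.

x_post = 1.3522

step 1: x_pred=-0.4960  r=3.7360  x^+=0.8714  v^+=-0.9498  a^+=0.7241
step 2: x_pred=0.2486  r=4.2914  x^+=1.8192  v^+=0.2908  a^+=1.0735
step 3: x_pred=3.1554  r=-5.6354  x^+=1.0928  v^+=1.3541  a^+=0.6147
step 4: x_pred=3.4375  r=-5.6975  x^+=1.3522  v^+=1.8033  a^+=0.1509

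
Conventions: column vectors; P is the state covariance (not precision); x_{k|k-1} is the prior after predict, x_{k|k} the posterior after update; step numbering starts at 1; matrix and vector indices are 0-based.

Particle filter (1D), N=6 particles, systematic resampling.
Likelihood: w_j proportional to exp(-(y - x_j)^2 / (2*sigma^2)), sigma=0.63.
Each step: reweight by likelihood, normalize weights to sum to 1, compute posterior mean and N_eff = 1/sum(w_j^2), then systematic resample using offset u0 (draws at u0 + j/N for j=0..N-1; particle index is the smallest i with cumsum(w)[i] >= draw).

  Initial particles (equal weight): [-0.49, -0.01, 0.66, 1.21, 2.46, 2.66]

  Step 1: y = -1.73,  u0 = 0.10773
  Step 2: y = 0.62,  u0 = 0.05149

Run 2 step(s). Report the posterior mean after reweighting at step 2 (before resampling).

post_mean = -0.3152

step 1: w=[0.8530, 0.1424, 0.0044, 0.0001, 0.0000, 0.0000]  mean=-0.4163  Neff=1.3370  idx=[0, 0, 0, 0, 0, 1]
step 2: w=[0.1272, 0.1272, 0.1272, 0.1272, 0.1272, 0.3642]  mean=-0.3152  Neff=4.6843  idx=[0, 1, 3, 4, 5, 5]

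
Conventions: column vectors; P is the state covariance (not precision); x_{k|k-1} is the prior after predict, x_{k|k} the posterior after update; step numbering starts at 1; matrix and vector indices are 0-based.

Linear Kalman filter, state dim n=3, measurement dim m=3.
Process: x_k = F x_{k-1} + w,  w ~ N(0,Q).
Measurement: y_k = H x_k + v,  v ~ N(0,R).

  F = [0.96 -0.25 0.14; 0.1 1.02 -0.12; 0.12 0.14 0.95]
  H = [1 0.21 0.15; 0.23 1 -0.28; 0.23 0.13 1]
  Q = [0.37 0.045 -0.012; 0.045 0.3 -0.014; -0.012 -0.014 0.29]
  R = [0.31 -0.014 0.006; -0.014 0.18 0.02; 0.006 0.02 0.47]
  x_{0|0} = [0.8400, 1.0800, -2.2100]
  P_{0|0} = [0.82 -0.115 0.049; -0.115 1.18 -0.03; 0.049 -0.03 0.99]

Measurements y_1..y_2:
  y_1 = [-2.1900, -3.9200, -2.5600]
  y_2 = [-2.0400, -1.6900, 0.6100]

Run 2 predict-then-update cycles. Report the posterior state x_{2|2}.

x_post = [-0.9115, -2.1576, -0.5504]

step 1: x^-=[0.2270, 1.4508, -1.8475]  P^-=[1.2893 -0.3137 0.2129; -0.3137 1.5328 0.0112; 0.2129 0.0112 1.2177]  S=[1.6272 0.1732 0.6939; 0.1732 1.6985 -0.0890; 0.6939 -0.0890 1.8639]  K=[0.8094 -0.1307 -0.0561; -0.1637 0.8841 0.1773; -0.0353 -0.1257 0.6875]  nu=[-2.4445, -5.9403, -0.9533]  x^+=[-0.9219, -3.5700, -1.6699]  P^+=[0.2895 -0.1235 -0.0747; -0.1235 0.2213 0.0997; -0.0747 0.0997 0.3246]
step 2: x^-=[-0.2263, -3.5332, -2.1968]  P^-=[0.6892 -0.0821 -0.0472; -0.0821 0.4900 0.0561; -0.0472 0.0561 0.5968]  S=[0.9892 0.1530 0.2168; 0.1530 0.6901 -0.0220; 0.2168 -0.0220 1.0995]  K=[0.6855 -0.0235 -0.0441; -0.1044 0.6870 0.1261; -0.0415 -0.1500 0.5447]  nu=[-0.7422, 1.2802, 3.3182]  x^+=[-0.9115, -2.1576, -0.5504]  P^+=[0.2400 -0.0870 -0.0610; -0.0870 0.1674 0.0706; -0.0610 0.0706 0.2576]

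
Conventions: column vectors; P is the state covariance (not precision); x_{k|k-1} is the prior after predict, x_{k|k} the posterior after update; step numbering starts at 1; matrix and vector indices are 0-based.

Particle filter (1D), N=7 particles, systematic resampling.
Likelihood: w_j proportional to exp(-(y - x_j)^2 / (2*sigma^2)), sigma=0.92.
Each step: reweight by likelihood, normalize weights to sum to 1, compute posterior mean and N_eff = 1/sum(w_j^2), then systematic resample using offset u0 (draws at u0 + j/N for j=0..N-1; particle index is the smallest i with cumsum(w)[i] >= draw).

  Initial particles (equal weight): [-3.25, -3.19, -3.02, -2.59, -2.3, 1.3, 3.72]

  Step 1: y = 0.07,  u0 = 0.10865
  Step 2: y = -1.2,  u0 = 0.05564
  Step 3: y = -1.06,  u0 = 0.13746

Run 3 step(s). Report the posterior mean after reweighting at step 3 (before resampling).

post_mean = -2.1717

step 1: w=[0.0032, 0.0040, 0.0076, 0.0327, 0.0774, 0.8743, 0.0008]  mean=0.8309  Neff=1.2961  idx=[4, 5, 5, 5, 5, 5, 5]
step 2: w=[0.7659, 0.0390, 0.0390, 0.0390, 0.0390, 0.0390, 0.0390]  mean=-1.4574  Neff=1.6784  idx=[0, 0, 0, 0, 0, 1, 4]
step 3: w=[0.1929, 0.1929, 0.1929, 0.1929, 0.1929, 0.0178, 0.0178]  mean=-2.1717  Neff=5.3581  idx=[0, 1, 2, 2, 3, 4, 6]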